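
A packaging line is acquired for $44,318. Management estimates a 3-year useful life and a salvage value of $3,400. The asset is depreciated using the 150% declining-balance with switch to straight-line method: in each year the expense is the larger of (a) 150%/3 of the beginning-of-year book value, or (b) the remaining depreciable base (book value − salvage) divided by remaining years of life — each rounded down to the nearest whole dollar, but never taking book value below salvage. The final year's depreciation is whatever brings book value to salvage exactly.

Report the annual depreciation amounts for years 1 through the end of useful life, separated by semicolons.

$22,159; $11,079; $7,680

Depreciable base = $44,318 − $3,400 = $40,918.
Year 1: DB = ⌊$44,318 × 150%/3⌋ = $22,159; SL = ⌊$40,918/3⌋ = $13,639 → take DB $22,159. Book value $22,159.
Year 2: DB = ⌊$22,159 × 150%/3⌋ = $11,079; SL = ⌊$18,759/2⌋ = $9,379 → take DB $11,079. Book value $11,080.
Year 3 (final): $11,080 − $3,400 = $7,680. Book value $3,400.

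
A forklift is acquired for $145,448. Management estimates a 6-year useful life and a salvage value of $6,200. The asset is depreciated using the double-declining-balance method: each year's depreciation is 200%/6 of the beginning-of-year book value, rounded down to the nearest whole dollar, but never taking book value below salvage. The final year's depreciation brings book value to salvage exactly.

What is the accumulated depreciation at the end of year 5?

Depreciable base = $145,448 − $6,200 = $139,248.
Year 1: ⌊$145,448 × 200%/6⌋ = $48,482. Book value $96,966.
Year 2: ⌊$96,966 × 200%/6⌋ = $32,322. Book value $64,644.
Year 3: ⌊$64,644 × 200%/6⌋ = $21,548. Book value $43,096.
Year 4: ⌊$43,096 × 200%/6⌋ = $14,365. Book value $28,731.
Year 5: ⌊$28,731 × 200%/6⌋ = $9,577. Book value $19,154.
Accumulated through year 5 = $145,448 − $19,154 = $126,294.

$126,294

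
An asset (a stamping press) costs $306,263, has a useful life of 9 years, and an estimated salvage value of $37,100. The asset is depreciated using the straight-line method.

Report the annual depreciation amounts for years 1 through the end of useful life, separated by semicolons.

$29,907; $29,907; $29,907; $29,907; $29,907; $29,907; $29,907; $29,907; $29,907

Depreciable base = $306,263 − $37,100 = $269,163.
Annual expense = $269,163 / 9 = $29,907.
End of year 1: book value $276,356.
End of year 2: book value $246,449.
End of year 3: book value $216,542.
End of year 4: book value $186,635.
End of year 5: book value $156,728.
End of year 6: book value $126,821.
End of year 7: book value $96,914.
End of year 8: book value $67,007.
End of year 9: book value $37,100.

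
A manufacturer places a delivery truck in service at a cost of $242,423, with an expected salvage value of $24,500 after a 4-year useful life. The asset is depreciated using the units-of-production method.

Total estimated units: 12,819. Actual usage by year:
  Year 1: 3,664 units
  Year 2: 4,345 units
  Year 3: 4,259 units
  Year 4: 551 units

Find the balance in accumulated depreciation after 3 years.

Depreciable base = $242,423 − $24,500 = $217,923.
Rate = $217,923 / 12,819 units = $17 per unit.
Year 1: 3,664 × $17 = $62,288. Book value $180,135.
Year 2: 4,345 × $17 = $73,865. Book value $106,270.
Year 3: 4,259 × $17 = $72,403. Book value $33,867.
Accumulated through year 3 = $242,423 − $33,867 = $208,556.

$208,556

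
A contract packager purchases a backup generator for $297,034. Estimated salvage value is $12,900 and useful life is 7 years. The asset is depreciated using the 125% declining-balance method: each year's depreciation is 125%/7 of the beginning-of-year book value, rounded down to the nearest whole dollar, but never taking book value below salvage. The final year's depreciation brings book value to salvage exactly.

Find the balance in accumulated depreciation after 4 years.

Depreciable base = $297,034 − $12,900 = $284,134.
Year 1: ⌊$297,034 × 125%/7⌋ = $53,041. Book value $243,993.
Year 2: ⌊$243,993 × 125%/7⌋ = $43,570. Book value $200,423.
Year 3: ⌊$200,423 × 125%/7⌋ = $35,789. Book value $164,634.
Year 4: ⌊$164,634 × 125%/7⌋ = $29,398. Book value $135,236.
Accumulated through year 4 = $297,034 − $135,236 = $161,798.

$161,798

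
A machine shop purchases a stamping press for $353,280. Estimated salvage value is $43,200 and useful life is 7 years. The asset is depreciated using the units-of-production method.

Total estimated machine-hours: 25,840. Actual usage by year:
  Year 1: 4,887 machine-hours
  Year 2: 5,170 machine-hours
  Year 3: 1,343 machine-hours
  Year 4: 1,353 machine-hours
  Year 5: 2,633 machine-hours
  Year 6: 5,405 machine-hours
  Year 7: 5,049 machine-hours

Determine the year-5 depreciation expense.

Depreciable base = $353,280 − $43,200 = $310,080.
Rate = $310,080 / 25,840 machine-hours = $12 per machine-hour.
Year 1: 4,887 × $12 = $58,644. Book value $294,636.
Year 2: 5,170 × $12 = $62,040. Book value $232,596.
Year 3: 1,343 × $12 = $16,116. Book value $216,480.
Year 4: 1,353 × $12 = $16,236. Book value $200,244.
Year 5: 2,633 × $12 = $31,596. Book value $168,648.

$31,596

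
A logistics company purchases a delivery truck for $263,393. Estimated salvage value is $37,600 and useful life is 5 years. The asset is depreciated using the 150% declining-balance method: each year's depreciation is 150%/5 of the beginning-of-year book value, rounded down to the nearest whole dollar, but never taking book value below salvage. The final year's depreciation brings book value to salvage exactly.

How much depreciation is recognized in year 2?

$55,312

Depreciable base = $263,393 − $37,600 = $225,793.
Year 1: ⌊$263,393 × 150%/5⌋ = $79,017. Book value $184,376.
Year 2: ⌊$184,376 × 150%/5⌋ = $55,312. Book value $129,064.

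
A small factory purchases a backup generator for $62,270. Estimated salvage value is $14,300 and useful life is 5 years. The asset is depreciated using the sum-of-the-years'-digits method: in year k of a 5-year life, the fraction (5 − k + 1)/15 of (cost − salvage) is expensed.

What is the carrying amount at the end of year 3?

Depreciable base = $62,270 − $14,300 = $47,970.
Sum of the years' digits = 5+4+3+2+1 = 15.
Year 1: $47,970 × 5/15 = $15,990. Book value $46,280.
Year 2: $47,970 × 4/15 = $12,792. Book value $33,488.
Year 3: $47,970 × 3/15 = $9,594. Book value $23,894.

$23,894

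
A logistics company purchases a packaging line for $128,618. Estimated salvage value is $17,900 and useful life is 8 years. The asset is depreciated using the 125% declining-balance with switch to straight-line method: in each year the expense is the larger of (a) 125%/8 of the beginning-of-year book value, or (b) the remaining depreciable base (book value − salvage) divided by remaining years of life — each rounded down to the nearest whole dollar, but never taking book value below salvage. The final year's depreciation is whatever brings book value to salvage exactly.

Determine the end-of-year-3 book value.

Depreciable base = $128,618 − $17,900 = $110,718.
Year 1: DB = ⌊$128,618 × 125%/8⌋ = $20,096; SL = ⌊$110,718/8⌋ = $13,839 → take DB $20,096. Book value $108,522.
Year 2: DB = ⌊$108,522 × 125%/8⌋ = $16,956; SL = ⌊$90,622/7⌋ = $12,946 → take DB $16,956. Book value $91,566.
Year 3: DB = ⌊$91,566 × 125%/8⌋ = $14,307; SL = ⌊$73,666/6⌋ = $12,277 → take DB $14,307. Book value $77,259.

$77,259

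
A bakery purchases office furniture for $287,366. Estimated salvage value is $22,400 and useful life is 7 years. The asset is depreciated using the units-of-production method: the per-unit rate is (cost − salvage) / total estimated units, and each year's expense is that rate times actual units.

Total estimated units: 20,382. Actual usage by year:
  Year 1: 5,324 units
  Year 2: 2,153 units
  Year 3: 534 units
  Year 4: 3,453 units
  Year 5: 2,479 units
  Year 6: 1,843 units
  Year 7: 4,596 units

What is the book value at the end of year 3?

$183,223

Depreciable base = $287,366 − $22,400 = $264,966.
Rate = $264,966 / 20,382 units = $13 per unit.
Year 1: 5,324 × $13 = $69,212. Book value $218,154.
Year 2: 2,153 × $13 = $27,989. Book value $190,165.
Year 3: 534 × $13 = $6,942. Book value $183,223.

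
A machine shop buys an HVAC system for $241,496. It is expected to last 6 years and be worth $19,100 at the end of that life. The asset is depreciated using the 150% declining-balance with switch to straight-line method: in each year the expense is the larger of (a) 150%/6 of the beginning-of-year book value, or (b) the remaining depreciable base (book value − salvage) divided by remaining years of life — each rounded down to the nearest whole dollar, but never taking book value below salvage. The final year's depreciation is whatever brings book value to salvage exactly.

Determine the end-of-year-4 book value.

$74,288

Depreciable base = $241,496 − $19,100 = $222,396.
Year 1: DB = ⌊$241,496 × 150%/6⌋ = $60,374; SL = ⌊$222,396/6⌋ = $37,066 → take DB $60,374. Book value $181,122.
Year 2: DB = ⌊$181,122 × 150%/6⌋ = $45,280; SL = ⌊$162,022/5⌋ = $32,404 → take DB $45,280. Book value $135,842.
Year 3: DB = ⌊$135,842 × 150%/6⌋ = $33,960; SL = ⌊$116,742/4⌋ = $29,185 → take DB $33,960. Book value $101,882.
Year 4: DB = ⌊$101,882 × 150%/6⌋ = $25,470; SL = ⌊$82,782/3⌋ = $27,594 → take SL $27,594. Book value $74,288.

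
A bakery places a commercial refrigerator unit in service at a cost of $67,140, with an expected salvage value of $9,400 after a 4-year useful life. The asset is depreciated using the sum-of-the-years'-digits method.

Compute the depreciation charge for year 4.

Depreciable base = $67,140 − $9,400 = $57,740.
Sum of the years' digits = 4+3+2+1 = 10.
Year 1: $57,740 × 4/10 = $23,096. Book value $44,044.
Year 2: $57,740 × 3/10 = $17,322. Book value $26,722.
Year 3: $57,740 × 2/10 = $11,548. Book value $15,174.
Year 4: $57,740 × 1/10 = $5,774. Book value $9,400.

$5,774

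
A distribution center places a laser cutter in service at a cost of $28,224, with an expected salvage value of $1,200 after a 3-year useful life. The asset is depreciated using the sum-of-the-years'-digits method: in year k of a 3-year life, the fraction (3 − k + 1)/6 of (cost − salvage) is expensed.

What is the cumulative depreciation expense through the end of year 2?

$22,520

Depreciable base = $28,224 − $1,200 = $27,024.
Sum of the years' digits = 3+2+1 = 6.
Year 1: $27,024 × 3/6 = $13,512. Book value $14,712.
Year 2: $27,024 × 2/6 = $9,008. Book value $5,704.
Accumulated through year 2 = $28,224 − $5,704 = $22,520.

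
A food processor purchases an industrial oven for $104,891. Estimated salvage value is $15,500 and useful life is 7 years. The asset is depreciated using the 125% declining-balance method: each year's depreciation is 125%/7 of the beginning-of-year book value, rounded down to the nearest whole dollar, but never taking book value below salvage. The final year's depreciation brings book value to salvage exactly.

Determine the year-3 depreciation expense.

$12,638

Depreciable base = $104,891 − $15,500 = $89,391.
Year 1: ⌊$104,891 × 125%/7⌋ = $18,730. Book value $86,161.
Year 2: ⌊$86,161 × 125%/7⌋ = $15,385. Book value $70,776.
Year 3: ⌊$70,776 × 125%/7⌋ = $12,638. Book value $58,138.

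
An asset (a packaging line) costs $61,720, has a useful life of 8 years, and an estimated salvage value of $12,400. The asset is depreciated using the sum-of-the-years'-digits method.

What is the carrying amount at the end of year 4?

$26,100

Depreciable base = $61,720 − $12,400 = $49,320.
Sum of the years' digits = 8+7+6+5+4+3+2+1 = 36.
Year 1: $49,320 × 8/36 = $10,960. Book value $50,760.
Year 2: $49,320 × 7/36 = $9,590. Book value $41,170.
Year 3: $49,320 × 6/36 = $8,220. Book value $32,950.
Year 4: $49,320 × 5/36 = $6,850. Book value $26,100.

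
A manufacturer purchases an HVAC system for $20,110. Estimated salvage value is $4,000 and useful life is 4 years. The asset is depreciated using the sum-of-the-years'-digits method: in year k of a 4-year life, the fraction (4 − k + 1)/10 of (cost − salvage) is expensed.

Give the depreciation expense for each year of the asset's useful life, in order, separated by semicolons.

$6,444; $4,833; $3,222; $1,611

Depreciable base = $20,110 − $4,000 = $16,110.
Sum of the years' digits = 4+3+2+1 = 10.
Year 1: $16,110 × 4/10 = $6,444. Book value $13,666.
Year 2: $16,110 × 3/10 = $4,833. Book value $8,833.
Year 3: $16,110 × 2/10 = $3,222. Book value $5,611.
Year 4: $16,110 × 1/10 = $1,611. Book value $4,000.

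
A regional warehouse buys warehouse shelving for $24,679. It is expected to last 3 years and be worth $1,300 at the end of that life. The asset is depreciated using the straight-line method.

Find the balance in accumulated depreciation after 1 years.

Depreciable base = $24,679 − $1,300 = $23,379.
Annual expense = $23,379 / 3 = $7,793.
End of year 1: book value $16,886.
Accumulated through year 1 = $24,679 − $16,886 = $7,793.

$7,793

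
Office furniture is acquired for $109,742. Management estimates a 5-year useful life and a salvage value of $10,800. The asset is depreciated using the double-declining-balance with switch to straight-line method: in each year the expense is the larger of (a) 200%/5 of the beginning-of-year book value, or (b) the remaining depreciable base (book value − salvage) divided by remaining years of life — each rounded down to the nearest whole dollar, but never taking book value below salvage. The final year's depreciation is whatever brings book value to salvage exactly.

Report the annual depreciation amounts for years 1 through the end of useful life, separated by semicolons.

$43,896; $26,338; $15,803; $9,482; $3,423

Depreciable base = $109,742 − $10,800 = $98,942.
Year 1: DB = ⌊$109,742 × 200%/5⌋ = $43,896; SL = ⌊$98,942/5⌋ = $19,788 → take DB $43,896. Book value $65,846.
Year 2: DB = ⌊$65,846 × 200%/5⌋ = $26,338; SL = ⌊$55,046/4⌋ = $13,761 → take DB $26,338. Book value $39,508.
Year 3: DB = ⌊$39,508 × 200%/5⌋ = $15,803; SL = ⌊$28,708/3⌋ = $9,569 → take DB $15,803. Book value $23,705.
Year 4: DB = ⌊$23,705 × 200%/5⌋ = $9,482; SL = ⌊$12,905/2⌋ = $6,452 → take DB $9,482. Book value $14,223.
Year 5 (final): $14,223 − $10,800 = $3,423. Book value $10,800.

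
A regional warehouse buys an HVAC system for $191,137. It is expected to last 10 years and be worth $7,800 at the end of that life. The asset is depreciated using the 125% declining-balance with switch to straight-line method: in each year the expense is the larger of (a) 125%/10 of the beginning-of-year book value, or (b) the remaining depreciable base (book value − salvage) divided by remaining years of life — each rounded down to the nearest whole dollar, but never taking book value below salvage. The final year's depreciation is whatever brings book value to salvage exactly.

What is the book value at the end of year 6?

$76,514

Depreciable base = $191,137 − $7,800 = $183,337.
Year 1: DB = ⌊$191,137 × 125%/10⌋ = $23,892; SL = ⌊$183,337/10⌋ = $18,333 → take DB $23,892. Book value $167,245.
Year 2: DB = ⌊$167,245 × 125%/10⌋ = $20,905; SL = ⌊$159,445/9⌋ = $17,716 → take DB $20,905. Book value $146,340.
Year 3: DB = ⌊$146,340 × 125%/10⌋ = $18,292; SL = ⌊$138,540/8⌋ = $17,317 → take DB $18,292. Book value $128,048.
Year 4: DB = ⌊$128,048 × 125%/10⌋ = $16,006; SL = ⌊$120,248/7⌋ = $17,178 → take SL $17,178. Book value $110,870.
Year 5: DB = ⌊$110,870 × 125%/10⌋ = $13,858; SL = ⌊$103,070/6⌋ = $17,178 → take SL $17,178. Book value $93,692.
Year 6: DB = ⌊$93,692 × 125%/10⌋ = $11,711; SL = ⌊$85,892/5⌋ = $17,178 → take SL $17,178. Book value $76,514.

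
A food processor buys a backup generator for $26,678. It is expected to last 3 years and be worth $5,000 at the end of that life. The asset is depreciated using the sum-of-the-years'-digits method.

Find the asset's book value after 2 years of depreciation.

$8,613

Depreciable base = $26,678 − $5,000 = $21,678.
Sum of the years' digits = 3+2+1 = 6.
Year 1: $21,678 × 3/6 = $10,839. Book value $15,839.
Year 2: $21,678 × 2/6 = $7,226. Book value $8,613.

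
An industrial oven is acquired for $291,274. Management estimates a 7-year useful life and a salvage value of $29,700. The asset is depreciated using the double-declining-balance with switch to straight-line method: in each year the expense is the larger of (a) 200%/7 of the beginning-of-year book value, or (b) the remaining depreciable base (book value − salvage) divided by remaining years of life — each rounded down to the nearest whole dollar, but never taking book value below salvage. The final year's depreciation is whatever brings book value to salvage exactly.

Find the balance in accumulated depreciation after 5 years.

$237,115

Depreciable base = $291,274 − $29,700 = $261,574.
Year 1: DB = ⌊$291,274 × 200%/7⌋ = $83,221; SL = ⌊$261,574/7⌋ = $37,367 → take DB $83,221. Book value $208,053.
Year 2: DB = ⌊$208,053 × 200%/7⌋ = $59,443; SL = ⌊$178,353/6⌋ = $29,725 → take DB $59,443. Book value $148,610.
Year 3: DB = ⌊$148,610 × 200%/7⌋ = $42,460; SL = ⌊$118,910/5⌋ = $23,782 → take DB $42,460. Book value $106,150.
Year 4: DB = ⌊$106,150 × 200%/7⌋ = $30,328; SL = ⌊$76,450/4⌋ = $19,112 → take DB $30,328. Book value $75,822.
Year 5: DB = ⌊$75,822 × 200%/7⌋ = $21,663; SL = ⌊$46,122/3⌋ = $15,374 → take DB $21,663. Book value $54,159.
Accumulated through year 5 = $291,274 − $54,159 = $237,115.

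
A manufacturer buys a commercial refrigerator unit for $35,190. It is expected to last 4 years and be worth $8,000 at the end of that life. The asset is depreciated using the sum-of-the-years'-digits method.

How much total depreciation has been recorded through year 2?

Depreciable base = $35,190 − $8,000 = $27,190.
Sum of the years' digits = 4+3+2+1 = 10.
Year 1: $27,190 × 4/10 = $10,876. Book value $24,314.
Year 2: $27,190 × 3/10 = $8,157. Book value $16,157.
Accumulated through year 2 = $35,190 − $16,157 = $19,033.

$19,033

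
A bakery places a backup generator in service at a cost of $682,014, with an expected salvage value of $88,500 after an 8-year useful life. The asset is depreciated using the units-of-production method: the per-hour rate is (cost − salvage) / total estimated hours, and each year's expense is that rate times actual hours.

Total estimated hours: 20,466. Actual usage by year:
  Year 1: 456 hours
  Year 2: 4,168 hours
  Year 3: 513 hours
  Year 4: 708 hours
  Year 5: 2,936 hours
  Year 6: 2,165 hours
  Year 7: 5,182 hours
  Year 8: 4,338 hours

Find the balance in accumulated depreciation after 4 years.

$169,505

Depreciable base = $682,014 − $88,500 = $593,514.
Rate = $593,514 / 20,466 hours = $29 per hour.
Year 1: 456 × $29 = $13,224. Book value $668,790.
Year 2: 4,168 × $29 = $120,872. Book value $547,918.
Year 3: 513 × $29 = $14,877. Book value $533,041.
Year 4: 708 × $29 = $20,532. Book value $512,509.
Accumulated through year 4 = $682,014 − $512,509 = $169,505.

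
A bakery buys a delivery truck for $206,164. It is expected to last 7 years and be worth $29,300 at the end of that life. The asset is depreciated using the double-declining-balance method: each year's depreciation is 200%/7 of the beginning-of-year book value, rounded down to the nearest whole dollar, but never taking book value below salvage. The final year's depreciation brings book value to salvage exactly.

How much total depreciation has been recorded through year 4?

Depreciable base = $206,164 − $29,300 = $176,864.
Year 1: ⌊$206,164 × 200%/7⌋ = $58,904. Book value $147,260.
Year 2: ⌊$147,260 × 200%/7⌋ = $42,074. Book value $105,186.
Year 3: ⌊$105,186 × 200%/7⌋ = $30,053. Book value $75,133.
Year 4: ⌊$75,133 × 200%/7⌋ = $21,466. Book value $53,667.
Accumulated through year 4 = $206,164 − $53,667 = $152,497.

$152,497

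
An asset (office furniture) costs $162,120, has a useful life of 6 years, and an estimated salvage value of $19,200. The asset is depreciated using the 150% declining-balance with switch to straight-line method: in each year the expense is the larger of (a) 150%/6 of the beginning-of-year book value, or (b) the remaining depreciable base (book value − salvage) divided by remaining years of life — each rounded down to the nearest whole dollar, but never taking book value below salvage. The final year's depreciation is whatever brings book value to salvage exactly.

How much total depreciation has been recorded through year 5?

$126,871

Depreciable base = $162,120 − $19,200 = $142,920.
Year 1: DB = ⌊$162,120 × 150%/6⌋ = $40,530; SL = ⌊$142,920/6⌋ = $23,820 → take DB $40,530. Book value $121,590.
Year 2: DB = ⌊$121,590 × 150%/6⌋ = $30,397; SL = ⌊$102,390/5⌋ = $20,478 → take DB $30,397. Book value $91,193.
Year 3: DB = ⌊$91,193 × 150%/6⌋ = $22,798; SL = ⌊$71,993/4⌋ = $17,998 → take DB $22,798. Book value $68,395.
Year 4: DB = ⌊$68,395 × 150%/6⌋ = $17,098; SL = ⌊$49,195/3⌋ = $16,398 → take DB $17,098. Book value $51,297.
Year 5: DB = ⌊$51,297 × 150%/6⌋ = $12,824; SL = ⌊$32,097/2⌋ = $16,048 → take SL $16,048. Book value $35,249.
Accumulated through year 5 = $162,120 − $35,249 = $126,871.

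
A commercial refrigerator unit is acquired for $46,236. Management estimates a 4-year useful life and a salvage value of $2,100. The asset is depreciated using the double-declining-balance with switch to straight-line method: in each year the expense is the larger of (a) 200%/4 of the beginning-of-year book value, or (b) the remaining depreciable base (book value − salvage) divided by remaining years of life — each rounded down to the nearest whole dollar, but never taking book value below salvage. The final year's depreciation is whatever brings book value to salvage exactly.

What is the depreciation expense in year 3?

$5,779

Depreciable base = $46,236 − $2,100 = $44,136.
Year 1: DB = ⌊$46,236 × 200%/4⌋ = $23,118; SL = ⌊$44,136/4⌋ = $11,034 → take DB $23,118. Book value $23,118.
Year 2: DB = ⌊$23,118 × 200%/4⌋ = $11,559; SL = ⌊$21,018/3⌋ = $7,006 → take DB $11,559. Book value $11,559.
Year 3: DB = ⌊$11,559 × 200%/4⌋ = $5,779; SL = ⌊$9,459/2⌋ = $4,729 → take DB $5,779. Book value $5,780.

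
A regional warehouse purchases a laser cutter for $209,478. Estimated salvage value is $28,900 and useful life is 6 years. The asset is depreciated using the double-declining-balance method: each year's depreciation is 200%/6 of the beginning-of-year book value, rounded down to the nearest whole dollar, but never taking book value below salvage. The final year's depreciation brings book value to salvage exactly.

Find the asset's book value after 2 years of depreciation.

$93,102

Depreciable base = $209,478 − $28,900 = $180,578.
Year 1: ⌊$209,478 × 200%/6⌋ = $69,826. Book value $139,652.
Year 2: ⌊$139,652 × 200%/6⌋ = $46,550. Book value $93,102.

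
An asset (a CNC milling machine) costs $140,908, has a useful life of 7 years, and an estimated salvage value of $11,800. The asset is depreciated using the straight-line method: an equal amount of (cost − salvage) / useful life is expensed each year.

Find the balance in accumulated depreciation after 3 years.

Depreciable base = $140,908 − $11,800 = $129,108.
Annual expense = $129,108 / 7 = $18,444.
End of year 1: book value $122,464.
End of year 2: book value $104,020.
End of year 3: book value $85,576.
Accumulated through year 3 = $140,908 − $85,576 = $55,332.

$55,332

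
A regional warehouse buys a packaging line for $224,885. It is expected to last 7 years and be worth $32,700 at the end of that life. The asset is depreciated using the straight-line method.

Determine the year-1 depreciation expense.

$27,455

Depreciable base = $224,885 − $32,700 = $192,185.
Annual expense = $192,185 / 7 = $27,455.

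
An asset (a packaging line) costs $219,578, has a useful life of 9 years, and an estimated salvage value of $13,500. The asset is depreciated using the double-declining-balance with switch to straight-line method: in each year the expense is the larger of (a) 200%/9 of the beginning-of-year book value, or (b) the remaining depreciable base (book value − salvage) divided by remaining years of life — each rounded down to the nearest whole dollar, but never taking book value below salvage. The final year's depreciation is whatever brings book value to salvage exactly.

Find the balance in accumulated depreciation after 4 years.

$139,222

Depreciable base = $219,578 − $13,500 = $206,078.
Year 1: DB = ⌊$219,578 × 200%/9⌋ = $48,795; SL = ⌊$206,078/9⌋ = $22,897 → take DB $48,795. Book value $170,783.
Year 2: DB = ⌊$170,783 × 200%/9⌋ = $37,951; SL = ⌊$157,283/8⌋ = $19,660 → take DB $37,951. Book value $132,832.
Year 3: DB = ⌊$132,832 × 200%/9⌋ = $29,518; SL = ⌊$119,332/7⌋ = $17,047 → take DB $29,518. Book value $103,314.
Year 4: DB = ⌊$103,314 × 200%/9⌋ = $22,958; SL = ⌊$89,814/6⌋ = $14,969 → take DB $22,958. Book value $80,356.
Accumulated through year 4 = $219,578 − $80,356 = $139,222.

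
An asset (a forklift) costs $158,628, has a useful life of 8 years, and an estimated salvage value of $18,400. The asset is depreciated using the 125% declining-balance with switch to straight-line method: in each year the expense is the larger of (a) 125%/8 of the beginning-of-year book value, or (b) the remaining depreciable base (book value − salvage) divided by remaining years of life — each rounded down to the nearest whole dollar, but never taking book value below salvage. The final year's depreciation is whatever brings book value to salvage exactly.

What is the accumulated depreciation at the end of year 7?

Depreciable base = $158,628 − $18,400 = $140,228.
Year 1: DB = ⌊$158,628 × 125%/8⌋ = $24,785; SL = ⌊$140,228/8⌋ = $17,528 → take DB $24,785. Book value $133,843.
Year 2: DB = ⌊$133,843 × 125%/8⌋ = $20,912; SL = ⌊$115,443/7⌋ = $16,491 → take DB $20,912. Book value $112,931.
Year 3: DB = ⌊$112,931 × 125%/8⌋ = $17,645; SL = ⌊$94,531/6⌋ = $15,755 → take DB $17,645. Book value $95,286.
Year 4: DB = ⌊$95,286 × 125%/8⌋ = $14,888; SL = ⌊$76,886/5⌋ = $15,377 → take SL $15,377. Book value $79,909.
Year 5: DB = ⌊$79,909 × 125%/8⌋ = $12,485; SL = ⌊$61,509/4⌋ = $15,377 → take SL $15,377. Book value $64,532.
Year 6: DB = ⌊$64,532 × 125%/8⌋ = $10,083; SL = ⌊$46,132/3⌋ = $15,377 → take SL $15,377. Book value $49,155.
Year 7: DB = ⌊$49,155 × 125%/8⌋ = $7,680; SL = ⌊$30,755/2⌋ = $15,377 → take SL $15,377. Book value $33,778.
Accumulated through year 7 = $158,628 − $33,778 = $124,850.

$124,850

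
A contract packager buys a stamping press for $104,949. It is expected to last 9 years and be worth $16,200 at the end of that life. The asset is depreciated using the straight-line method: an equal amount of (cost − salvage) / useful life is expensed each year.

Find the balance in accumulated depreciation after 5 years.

Depreciable base = $104,949 − $16,200 = $88,749.
Annual expense = $88,749 / 9 = $9,861.
End of year 1: book value $95,088.
End of year 2: book value $85,227.
End of year 3: book value $75,366.
End of year 4: book value $65,505.
End of year 5: book value $55,644.
Accumulated through year 5 = $104,949 − $55,644 = $49,305.

$49,305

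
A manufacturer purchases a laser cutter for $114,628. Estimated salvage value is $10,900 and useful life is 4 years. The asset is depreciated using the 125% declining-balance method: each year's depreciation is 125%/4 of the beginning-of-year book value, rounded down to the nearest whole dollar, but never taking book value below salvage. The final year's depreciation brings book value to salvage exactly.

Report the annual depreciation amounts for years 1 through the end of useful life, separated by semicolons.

Depreciable base = $114,628 − $10,900 = $103,728.
Year 1: ⌊$114,628 × 125%/4⌋ = $35,821. Book value $78,807.
Year 2: ⌊$78,807 × 125%/4⌋ = $24,627. Book value $54,180.
Year 3: ⌊$54,180 × 125%/4⌋ = $16,931. Book value $37,249.
Year 4 (final): $37,249 − $10,900 = $26,349. Book value $10,900.

$35,821; $24,627; $16,931; $26,349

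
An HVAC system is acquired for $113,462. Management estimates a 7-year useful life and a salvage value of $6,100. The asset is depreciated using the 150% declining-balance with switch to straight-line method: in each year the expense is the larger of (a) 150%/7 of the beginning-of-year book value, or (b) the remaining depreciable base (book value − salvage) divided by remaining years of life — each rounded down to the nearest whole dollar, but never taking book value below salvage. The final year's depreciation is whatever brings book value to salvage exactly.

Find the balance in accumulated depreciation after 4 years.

$70,659

Depreciable base = $113,462 − $6,100 = $107,362.
Year 1: DB = ⌊$113,462 × 150%/7⌋ = $24,313; SL = ⌊$107,362/7⌋ = $15,337 → take DB $24,313. Book value $89,149.
Year 2: DB = ⌊$89,149 × 150%/7⌋ = $19,103; SL = ⌊$83,049/6⌋ = $13,841 → take DB $19,103. Book value $70,046.
Year 3: DB = ⌊$70,046 × 150%/7⌋ = $15,009; SL = ⌊$63,946/5⌋ = $12,789 → take DB $15,009. Book value $55,037.
Year 4: DB = ⌊$55,037 × 150%/7⌋ = $11,793; SL = ⌊$48,937/4⌋ = $12,234 → take SL $12,234. Book value $42,803.
Accumulated through year 4 = $113,462 − $42,803 = $70,659.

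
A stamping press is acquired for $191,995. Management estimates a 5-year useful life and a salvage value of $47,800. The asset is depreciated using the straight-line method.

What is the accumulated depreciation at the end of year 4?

Depreciable base = $191,995 − $47,800 = $144,195.
Annual expense = $144,195 / 5 = $28,839.
End of year 1: book value $163,156.
End of year 2: book value $134,317.
End of year 3: book value $105,478.
End of year 4: book value $76,639.
Accumulated through year 4 = $191,995 − $76,639 = $115,356.

$115,356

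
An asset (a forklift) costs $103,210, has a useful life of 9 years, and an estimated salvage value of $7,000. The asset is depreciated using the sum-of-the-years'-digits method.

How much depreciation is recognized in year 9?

$2,138

Depreciable base = $103,210 − $7,000 = $96,210.
Sum of the years' digits = 9+8+7+6+5+4+3+2+1 = 45.
Year 1: $96,210 × 9/45 = $19,242. Book value $83,968.
Year 2: $96,210 × 8/45 = $17,104. Book value $66,864.
Year 3: $96,210 × 7/45 = $14,966. Book value $51,898.
Year 4: $96,210 × 6/45 = $12,828. Book value $39,070.
Year 5: $96,210 × 5/45 = $10,690. Book value $28,380.
Year 6: $96,210 × 4/45 = $8,552. Book value $19,828.
Year 7: $96,210 × 3/45 = $6,414. Book value $13,414.
Year 8: $96,210 × 2/45 = $4,276. Book value $9,138.
Year 9: $96,210 × 1/45 = $2,138. Book value $7,000.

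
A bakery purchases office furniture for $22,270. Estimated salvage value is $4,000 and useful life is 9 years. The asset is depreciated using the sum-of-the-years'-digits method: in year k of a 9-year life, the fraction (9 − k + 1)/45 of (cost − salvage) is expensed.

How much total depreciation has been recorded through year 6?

Depreciable base = $22,270 − $4,000 = $18,270.
Sum of the years' digits = 9+8+7+6+5+4+3+2+1 = 45.
Year 1: $18,270 × 9/45 = $3,654. Book value $18,616.
Year 2: $18,270 × 8/45 = $3,248. Book value $15,368.
Year 3: $18,270 × 7/45 = $2,842. Book value $12,526.
Year 4: $18,270 × 6/45 = $2,436. Book value $10,090.
Year 5: $18,270 × 5/45 = $2,030. Book value $8,060.
Year 6: $18,270 × 4/45 = $1,624. Book value $6,436.
Accumulated through year 6 = $22,270 − $6,436 = $15,834.

$15,834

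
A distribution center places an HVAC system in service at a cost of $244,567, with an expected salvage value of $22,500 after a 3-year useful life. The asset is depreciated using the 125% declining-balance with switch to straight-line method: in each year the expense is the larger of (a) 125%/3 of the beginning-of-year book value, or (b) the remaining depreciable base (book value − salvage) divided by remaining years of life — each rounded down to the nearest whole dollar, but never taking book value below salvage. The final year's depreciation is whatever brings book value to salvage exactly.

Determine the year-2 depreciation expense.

Depreciable base = $244,567 − $22,500 = $222,067.
Year 1: DB = ⌊$244,567 × 125%/3⌋ = $101,902; SL = ⌊$222,067/3⌋ = $74,022 → take DB $101,902. Book value $142,665.
Year 2: DB = ⌊$142,665 × 125%/3⌋ = $59,443; SL = ⌊$120,165/2⌋ = $60,082 → take SL $60,082. Book value $82,583.

$60,082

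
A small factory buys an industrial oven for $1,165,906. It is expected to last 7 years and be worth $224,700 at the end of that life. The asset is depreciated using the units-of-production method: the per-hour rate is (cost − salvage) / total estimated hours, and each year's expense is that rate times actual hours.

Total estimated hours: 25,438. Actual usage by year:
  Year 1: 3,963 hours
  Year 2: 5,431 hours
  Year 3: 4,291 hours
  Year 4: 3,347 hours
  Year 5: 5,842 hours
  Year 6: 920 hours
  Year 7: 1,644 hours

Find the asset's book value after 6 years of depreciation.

Depreciable base = $1,165,906 − $224,700 = $941,206.
Rate = $941,206 / 25,438 hours = $37 per hour.
Year 1: 3,963 × $37 = $146,631. Book value $1,019,275.
Year 2: 5,431 × $37 = $200,947. Book value $818,328.
Year 3: 4,291 × $37 = $158,767. Book value $659,561.
Year 4: 3,347 × $37 = $123,839. Book value $535,722.
Year 5: 5,842 × $37 = $216,154. Book value $319,568.
Year 6: 920 × $37 = $34,040. Book value $285,528.

$285,528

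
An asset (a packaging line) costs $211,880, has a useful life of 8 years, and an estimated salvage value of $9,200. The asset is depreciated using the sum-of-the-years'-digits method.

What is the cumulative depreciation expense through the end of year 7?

$197,050

Depreciable base = $211,880 − $9,200 = $202,680.
Sum of the years' digits = 8+7+6+5+4+3+2+1 = 36.
Year 1: $202,680 × 8/36 = $45,040. Book value $166,840.
Year 2: $202,680 × 7/36 = $39,410. Book value $127,430.
Year 3: $202,680 × 6/36 = $33,780. Book value $93,650.
Year 4: $202,680 × 5/36 = $28,150. Book value $65,500.
Year 5: $202,680 × 4/36 = $22,520. Book value $42,980.
Year 6: $202,680 × 3/36 = $16,890. Book value $26,090.
Year 7: $202,680 × 2/36 = $11,260. Book value $14,830.
Accumulated through year 7 = $211,880 − $14,830 = $197,050.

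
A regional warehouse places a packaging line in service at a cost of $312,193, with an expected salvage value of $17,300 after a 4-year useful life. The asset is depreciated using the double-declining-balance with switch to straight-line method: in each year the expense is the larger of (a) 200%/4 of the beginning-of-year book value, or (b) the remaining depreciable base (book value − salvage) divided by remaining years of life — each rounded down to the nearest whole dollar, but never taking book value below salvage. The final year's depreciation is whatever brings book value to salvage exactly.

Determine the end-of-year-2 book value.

$78,049

Depreciable base = $312,193 − $17,300 = $294,893.
Year 1: DB = ⌊$312,193 × 200%/4⌋ = $156,096; SL = ⌊$294,893/4⌋ = $73,723 → take DB $156,096. Book value $156,097.
Year 2: DB = ⌊$156,097 × 200%/4⌋ = $78,048; SL = ⌊$138,797/3⌋ = $46,265 → take DB $78,048. Book value $78,049.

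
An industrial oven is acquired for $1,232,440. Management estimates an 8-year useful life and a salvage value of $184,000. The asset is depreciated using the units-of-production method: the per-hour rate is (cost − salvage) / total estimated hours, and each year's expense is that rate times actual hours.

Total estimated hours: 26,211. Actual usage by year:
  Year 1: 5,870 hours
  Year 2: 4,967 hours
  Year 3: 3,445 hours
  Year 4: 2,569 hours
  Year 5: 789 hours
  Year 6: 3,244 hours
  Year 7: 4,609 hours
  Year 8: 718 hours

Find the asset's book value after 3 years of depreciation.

$661,160

Depreciable base = $1,232,440 − $184,000 = $1,048,440.
Rate = $1,048,440 / 26,211 hours = $40 per hour.
Year 1: 5,870 × $40 = $234,800. Book value $997,640.
Year 2: 4,967 × $40 = $198,680. Book value $798,960.
Year 3: 3,445 × $40 = $137,800. Book value $661,160.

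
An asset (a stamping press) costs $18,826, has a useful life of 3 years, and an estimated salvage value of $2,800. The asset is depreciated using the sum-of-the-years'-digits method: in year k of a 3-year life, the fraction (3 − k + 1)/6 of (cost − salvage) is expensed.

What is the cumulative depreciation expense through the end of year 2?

$13,355

Depreciable base = $18,826 − $2,800 = $16,026.
Sum of the years' digits = 3+2+1 = 6.
Year 1: $16,026 × 3/6 = $8,013. Book value $10,813.
Year 2: $16,026 × 2/6 = $5,342. Book value $5,471.
Accumulated through year 2 = $18,826 − $5,471 = $13,355.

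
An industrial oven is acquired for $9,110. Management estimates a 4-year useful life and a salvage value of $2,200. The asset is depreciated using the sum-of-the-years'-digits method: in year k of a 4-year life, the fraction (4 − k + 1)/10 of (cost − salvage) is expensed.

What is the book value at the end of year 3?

$2,891

Depreciable base = $9,110 − $2,200 = $6,910.
Sum of the years' digits = 4+3+2+1 = 10.
Year 1: $6,910 × 4/10 = $2,764. Book value $6,346.
Year 2: $6,910 × 3/10 = $2,073. Book value $4,273.
Year 3: $6,910 × 2/10 = $1,382. Book value $2,891.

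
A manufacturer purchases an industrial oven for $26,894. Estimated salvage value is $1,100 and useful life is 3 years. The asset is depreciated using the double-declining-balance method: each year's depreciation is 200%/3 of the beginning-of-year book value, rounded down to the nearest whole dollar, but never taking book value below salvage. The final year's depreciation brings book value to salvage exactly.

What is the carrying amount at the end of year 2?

Depreciable base = $26,894 − $1,100 = $25,794.
Year 1: ⌊$26,894 × 200%/3⌋ = $17,929. Book value $8,965.
Year 2: ⌊$8,965 × 200%/3⌋ = $5,976. Book value $2,989.

$2,989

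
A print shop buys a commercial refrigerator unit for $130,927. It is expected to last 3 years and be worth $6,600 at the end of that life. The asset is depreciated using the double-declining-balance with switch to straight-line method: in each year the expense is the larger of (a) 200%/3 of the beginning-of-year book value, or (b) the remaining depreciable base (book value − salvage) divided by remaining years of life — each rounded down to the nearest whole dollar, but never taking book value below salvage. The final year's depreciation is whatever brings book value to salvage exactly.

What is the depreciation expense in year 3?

$7,948

Depreciable base = $130,927 − $6,600 = $124,327.
Year 1: DB = ⌊$130,927 × 200%/3⌋ = $87,284; SL = ⌊$124,327/3⌋ = $41,442 → take DB $87,284. Book value $43,643.
Year 2: DB = ⌊$43,643 × 200%/3⌋ = $29,095; SL = ⌊$37,043/2⌋ = $18,521 → take DB $29,095. Book value $14,548.
Year 3 (final): $14,548 − $6,600 = $7,948. Book value $6,600.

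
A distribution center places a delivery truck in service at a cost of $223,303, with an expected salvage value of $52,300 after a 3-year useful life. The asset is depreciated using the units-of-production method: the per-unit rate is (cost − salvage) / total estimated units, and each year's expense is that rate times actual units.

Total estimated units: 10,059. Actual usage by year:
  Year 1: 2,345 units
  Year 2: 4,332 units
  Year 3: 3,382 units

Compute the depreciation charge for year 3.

$57,494

Depreciable base = $223,303 − $52,300 = $171,003.
Rate = $171,003 / 10,059 units = $17 per unit.
Year 1: 2,345 × $17 = $39,865. Book value $183,438.
Year 2: 4,332 × $17 = $73,644. Book value $109,794.
Year 3: 3,382 × $17 = $57,494. Book value $52,300.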